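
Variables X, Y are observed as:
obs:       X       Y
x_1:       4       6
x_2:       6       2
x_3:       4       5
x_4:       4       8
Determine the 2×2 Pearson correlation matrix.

Step 1 — column means:
  mean(X) = (4 + 6 + 4 + 4) / 4 = 18/4 = 4.5
  mean(Y) = (6 + 2 + 5 + 8) / 4 = 21/4 = 5.25

Step 2 — sample variances and covariances s[i,j] = (1/(n-1)) · Σ_k (x_{k,i} - mean_i) · (x_{k,j} - mean_j), with n-1 = 3:
  s[X,X] = ((-0.5)·(-0.5) + (1.5)·(1.5) + (-0.5)·(-0.5) + (-0.5)·(-0.5)) / 3 = 3/3 = 1
  s[X,Y] = ((-0.5)·(0.75) + (1.5)·(-3.25) + (-0.5)·(-0.25) + (-0.5)·(2.75)) / 3 = -6.5/3 = -2.1667
  s[Y,Y] = ((0.75)·(0.75) + (-3.25)·(-3.25) + (-0.25)·(-0.25) + (2.75)·(2.75)) / 3 = 18.75/3 = 6.25
  Sample standard deviations s_i = √(s[i,i]):
  s(X) = √(1) = 1
  s(Y) = √(6.25) = 2.5

Step 3 — r_{ij} = s_{ij} / (s_i · s_j):
  r[X,X] = 1 (diagonal).
  r[X,Y] = -2.1667 / (1 · 2.5) = -2.1667 / 2.5 = -0.8667
  r[Y,Y] = 1 (diagonal).

R is symmetric with unit diagonal. Assembling:

R = [[1, -0.8667],
 [-0.8667, 1]]


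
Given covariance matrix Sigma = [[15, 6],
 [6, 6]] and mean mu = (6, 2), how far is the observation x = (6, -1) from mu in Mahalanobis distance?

Step 1 — centre the observation: (x - mu) = (0, -3).

Step 2 — invert Sigma. det(Sigma) = 15·6 - (6)² = 54.
  Sigma^{-1} = (1/det) · [[d, -b], [-b, a]] = [[0.1111, -0.1111],
 [-0.1111, 0.2778]].

Step 3 — form the quadratic (x - mu)^T · Sigma^{-1} · (x - mu):
  Sigma^{-1} · (x - mu) = (0.3333, -0.8333).
  (x - mu)^T · [Sigma^{-1} · (x - mu)] = (0)·(0.3333) + (-3)·(-0.8333) = 2.5.

Step 4 — take square root: d = √(2.5) ≈ 1.5811.

d(x, mu) = √(2.5) ≈ 1.5811


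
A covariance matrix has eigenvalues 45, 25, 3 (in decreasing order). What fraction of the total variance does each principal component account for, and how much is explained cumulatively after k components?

Step 1 — total variance = trace(Sigma) = Σ λ_i = 45 + 25 + 3 = 73.

Step 2 — fraction explained by component i = λ_i / Σ λ:
  PC1: 45/73 = 0.6164
  PC2: 25/73 = 0.3425
  PC3: 3/73 = 0.0411

Step 3 — cumulative fraction after k components = (λ_1 + ... + λ_k) / Σ λ:
  k = 1: 45/73 = 0.6164
  k = 2: (45 + 25)/73 = 70/73 = 0.9589
  k = 3: (45 + 25 + 3)/73 = 73/73 = 1

Summary (fraction, with percent):

explained: PC1 0.6164 (61.64%), PC2 0.3425 (34.25%), PC3 0.0411 (4.11%);  cumulative: 0.6164, 0.9589, 1


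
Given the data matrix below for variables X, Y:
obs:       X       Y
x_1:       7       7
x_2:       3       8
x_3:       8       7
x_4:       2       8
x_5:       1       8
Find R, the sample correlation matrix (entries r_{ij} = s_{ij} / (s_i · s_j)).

Step 1 — column means:
  mean(X) = (7 + 3 + 8 + 2 + 1) / 5 = 21/5 = 4.2
  mean(Y) = (7 + 8 + 7 + 8 + 8) / 5 = 38/5 = 7.6

Step 2 — sample variances and covariances s[i,j] = (1/(n-1)) · Σ_k (x_{k,i} - mean_i) · (x_{k,j} - mean_j), with n-1 = 4:
  s[X,X] = ((2.8)·(2.8) + (-1.2)·(-1.2) + (3.8)·(3.8) + (-2.2)·(-2.2) + (-3.2)·(-3.2)) / 4 = 38.8/4 = 9.7
  s[X,Y] = ((2.8)·(-0.6) + (-1.2)·(0.4) + (3.8)·(-0.6) + (-2.2)·(0.4) + (-3.2)·(0.4)) / 4 = -6.6/4 = -1.65
  s[Y,Y] = ((-0.6)·(-0.6) + (0.4)·(0.4) + (-0.6)·(-0.6) + (0.4)·(0.4) + (0.4)·(0.4)) / 4 = 1.2/4 = 0.3
  Sample standard deviations s_i = √(s[i,i]):
  s(X) = √(9.7) = 3.1145
  s(Y) = √(0.3) = 0.5477

Step 3 — r_{ij} = s_{ij} / (s_i · s_j):
  r[X,X] = 1 (diagonal).
  r[X,Y] = -1.65 / (3.1145 · 0.5477) = -1.65 / 1.7059 = -0.9672
  r[Y,Y] = 1 (diagonal).

R is symmetric with unit diagonal. Assembling:

R = [[1, -0.9672],
 [-0.9672, 1]]


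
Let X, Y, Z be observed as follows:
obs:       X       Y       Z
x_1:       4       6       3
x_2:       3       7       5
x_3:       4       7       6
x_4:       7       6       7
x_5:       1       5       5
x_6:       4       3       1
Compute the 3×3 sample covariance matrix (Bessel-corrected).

Step 1 — column means:
  mean(X) = (4 + 3 + 4 + 7 + 1 + 4) / 6 = 23/6 = 3.8333
  mean(Y) = (6 + 7 + 7 + 6 + 5 + 3) / 6 = 34/6 = 5.6667
  mean(Z) = (3 + 5 + 6 + 7 + 5 + 1) / 6 = 27/6 = 4.5

Step 2 — sample covariance S[i,j] = (1/(n-1)) · Σ_k (x_{k,i} - mean_i) · (x_{k,j} - mean_j), with n-1 = 5.
  S[X,X] = ((0.1667)·(0.1667) + (-0.8333)·(-0.8333) + (0.1667)·(0.1667) + (3.1667)·(3.1667) + (-2.8333)·(-2.8333) + (0.1667)·(0.1667)) / 5 = 18.8333/5 = 3.7667
  S[X,Y] = ((0.1667)·(0.3333) + (-0.8333)·(1.3333) + (0.1667)·(1.3333) + (3.1667)·(0.3333) + (-2.8333)·(-0.6667) + (0.1667)·(-2.6667)) / 5 = 1.6667/5 = 0.3333
  S[X,Z] = ((0.1667)·(-1.5) + (-0.8333)·(0.5) + (0.1667)·(1.5) + (3.1667)·(2.5) + (-2.8333)·(0.5) + (0.1667)·(-3.5)) / 5 = 5.5/5 = 1.1
  S[Y,Y] = ((0.3333)·(0.3333) + (1.3333)·(1.3333) + (1.3333)·(1.3333) + (0.3333)·(0.3333) + (-0.6667)·(-0.6667) + (-2.6667)·(-2.6667)) / 5 = 11.3333/5 = 2.2667
  S[Y,Z] = ((0.3333)·(-1.5) + (1.3333)·(0.5) + (1.3333)·(1.5) + (0.3333)·(2.5) + (-0.6667)·(0.5) + (-2.6667)·(-3.5)) / 5 = 12/5 = 2.4
  S[Z,Z] = ((-1.5)·(-1.5) + (0.5)·(0.5) + (1.5)·(1.5) + (2.5)·(2.5) + (0.5)·(0.5) + (-3.5)·(-3.5)) / 5 = 23.5/5 = 4.7

S is symmetric (S[j,i] = S[i,j]). Assembling:

S = [[3.7667, 0.3333, 1.1],
 [0.3333, 2.2667, 2.4],
 [1.1, 2.4, 4.7]]


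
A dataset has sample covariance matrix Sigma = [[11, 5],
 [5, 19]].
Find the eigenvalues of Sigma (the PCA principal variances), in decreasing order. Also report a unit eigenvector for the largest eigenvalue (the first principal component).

Step 1 — characteristic polynomial of 2×2 Sigma:
  det(Sigma - λI) = λ² - trace · λ + det = 0.
  trace = 11 + 19 = 30, det = 11·19 - (5)² = 184.
Step 2 — discriminant:
  Δ = trace² - 4·det = 900 - 736 = 164.
Step 3 — eigenvalues:
  λ = (trace ± √Δ)/2 = (30 ± 12.8062)/2,
  λ_1 = 21.4031,  λ_2 = 8.5969.

Step 4 — unit eigenvector for λ_1: solve (Sigma - λ_1 I)v = 0. First row:
  (11 - 21.4031)·v_x + (5)·v_y = 0, i.e. (-10.4031)·v_x + (5)·v_y = 0,
  so v ∝ (b, λ_1 - a) = (5, 10.4031) = u.
  ||u|| = √((5)² + (10.4031)²) = √(133.225) ≈ 11.5423,
  v_1 = u/||u|| ≈ (0.4332, 0.9013) (||v_1|| = 1).

λ_1 = 21.4031,  λ_2 = 8.5969;  v_1 ≈ (0.4332, 0.9013)


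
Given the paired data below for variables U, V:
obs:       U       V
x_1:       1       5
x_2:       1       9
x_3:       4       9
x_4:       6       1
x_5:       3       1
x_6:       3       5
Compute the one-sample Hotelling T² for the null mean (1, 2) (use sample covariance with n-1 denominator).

Step 1 — sample mean vector:
  mean(U) = (1 + 1 + 4 + 6 + 3 + 3) / 6 = 18/6 = 3
  mean(V) = (5 + 9 + 9 + 1 + 1 + 5) / 6 = 30/6 = 5
  x̄ = (3, 5),  deviation x̄ - mu_0 = (3, 5) - (1, 2) = (2, 3).

Step 2 — sample covariance matrix, S[i,j] = (1/(n-1)) · Σ_k (x_{k,i} - mean_i) · (x_{k,j} - mean_j), divisor n-1 = 5:
  S[U,U] = ((-2)·(-2) + (-2)·(-2) + (1)·(1) + (3)·(3) + (0)·(0) + (0)·(0)) / 5 = 18/5 = 3.6
  S[U,V] = ((-2)·(0) + (-2)·(4) + (1)·(4) + (3)·(-4) + (0)·(-4) + (0)·(0)) / 5 = -16/5 = -3.2
  S[V,V] = ((0)·(0) + (4)·(4) + (4)·(4) + (-4)·(-4) + (-4)·(-4) + (0)·(0)) / 5 = 64/5 = 12.8
  S = [[3.6, -3.2],
 [-3.2, 12.8]].

Step 3 — invert S. det(S) = 3.6·12.8 - (-3.2)² = 35.84.
  S^{-1} = (1/det) · [[d, -b], [-b, a]] = [[0.3571, 0.0893],
 [0.0893, 0.1004]].

Step 4 — quadratic form (x̄ - mu_0)^T · S^{-1} · (x̄ - mu_0):
  S^{-1} · (x̄ - mu_0) = (0.9821, 0.4799),
  (x̄ - mu_0)^T · [...] = (2)·(0.9821) + (3)·(0.4799) = 3.404.

Step 5 — scale by n: T² = 6 · 3.404 = 20.4241.

T² ≈ 20.4241


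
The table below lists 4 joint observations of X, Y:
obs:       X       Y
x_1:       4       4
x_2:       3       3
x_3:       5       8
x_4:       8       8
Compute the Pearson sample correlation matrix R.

Step 1 — column means:
  mean(X) = (4 + 3 + 5 + 8) / 4 = 20/4 = 5
  mean(Y) = (4 + 3 + 8 + 8) / 4 = 23/4 = 5.75

Step 2 — sample variances and covariances s[i,j] = (1/(n-1)) · Σ_k (x_{k,i} - mean_i) · (x_{k,j} - mean_j), with n-1 = 3:
  s[X,X] = ((-1)·(-1) + (-2)·(-2) + (0)·(0) + (3)·(3)) / 3 = 14/3 = 4.6667
  s[X,Y] = ((-1)·(-1.75) + (-2)·(-2.75) + (0)·(2.25) + (3)·(2.25)) / 3 = 14/3 = 4.6667
  s[Y,Y] = ((-1.75)·(-1.75) + (-2.75)·(-2.75) + (2.25)·(2.25) + (2.25)·(2.25)) / 3 = 20.75/3 = 6.9167
  Sample standard deviations s_i = √(s[i,i]):
  s(X) = √(4.6667) = 2.1602
  s(Y) = √(6.9167) = 2.63

Step 3 — r_{ij} = s_{ij} / (s_i · s_j):
  r[X,X] = 1 (diagonal).
  r[X,Y] = 4.6667 / (2.1602 · 2.63) = 4.6667 / 5.6814 = 0.8214
  r[Y,Y] = 1 (diagonal).

R is symmetric with unit diagonal. Assembling:

R = [[1, 0.8214],
 [0.8214, 1]]


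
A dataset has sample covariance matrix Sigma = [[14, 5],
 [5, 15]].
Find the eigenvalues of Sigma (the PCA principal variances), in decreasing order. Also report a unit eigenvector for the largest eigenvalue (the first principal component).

Step 1 — characteristic polynomial of 2×2 Sigma:
  det(Sigma - λI) = λ² - trace · λ + det = 0.
  trace = 14 + 15 = 29, det = 14·15 - (5)² = 185.
Step 2 — discriminant:
  Δ = trace² - 4·det = 841 - 740 = 101.
Step 3 — eigenvalues:
  λ = (trace ± √Δ)/2 = (29 ± 10.0499)/2,
  λ_1 = 19.5249,  λ_2 = 9.4751.

Step 4 — unit eigenvector for λ_1: solve (Sigma - λ_1 I)v = 0. First row:
  (14 - 19.5249)·v_x + (5)·v_y = 0, i.e. (-5.5249)·v_x + (5)·v_y = 0,
  so v ∝ (b, λ_1 - a) = (5, 5.5249) = u.
  ||u|| = √((5)² + (5.5249)²) = √(55.5249) ≈ 7.4515,
  v_1 = u/||u|| ≈ (0.671, 0.7415) (||v_1|| = 1).

λ_1 = 19.5249,  λ_2 = 9.4751;  v_1 ≈ (0.671, 0.7415)


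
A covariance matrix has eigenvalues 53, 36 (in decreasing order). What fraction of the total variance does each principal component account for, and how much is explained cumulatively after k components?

Step 1 — total variance = trace(Sigma) = Σ λ_i = 53 + 36 = 89.

Step 2 — fraction explained by component i = λ_i / Σ λ:
  PC1: 53/89 = 0.5955
  PC2: 36/89 = 0.4045

Step 3 — cumulative fraction after k components = (λ_1 + ... + λ_k) / Σ λ:
  k = 1: 53/89 = 0.5955
  k = 2: (53 + 36)/89 = 89/89 = 1

Summary (fraction, with percent):

explained: PC1 0.5955 (59.55%), PC2 0.4045 (40.45%);  cumulative: 0.5955, 1


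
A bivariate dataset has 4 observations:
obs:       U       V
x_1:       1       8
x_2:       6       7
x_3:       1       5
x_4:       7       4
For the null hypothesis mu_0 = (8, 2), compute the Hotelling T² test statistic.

Step 1 — sample mean vector:
  mean(U) = (1 + 6 + 1 + 7) / 4 = 15/4 = 3.75
  mean(V) = (8 + 7 + 5 + 4) / 4 = 24/4 = 6
  x̄ = (3.75, 6),  deviation x̄ - mu_0 = (3.75, 6) - (8, 2) = (-4.25, 4).

Step 2 — sample covariance matrix, S[i,j] = (1/(n-1)) · Σ_k (x_{k,i} - mean_i) · (x_{k,j} - mean_j), divisor n-1 = 3:
  S[U,U] = ((-2.75)·(-2.75) + (2.25)·(2.25) + (-2.75)·(-2.75) + (3.25)·(3.25)) / 3 = 30.75/3 = 10.25
  S[U,V] = ((-2.75)·(2) + (2.25)·(1) + (-2.75)·(-1) + (3.25)·(-2)) / 3 = -7/3 = -2.3333
  S[V,V] = ((2)·(2) + (1)·(1) + (-1)·(-1) + (-2)·(-2)) / 3 = 10/3 = 3.3333
  S = [[10.25, -2.3333],
 [-2.3333, 3.3333]].

Step 3 — invert S. det(S) = 10.25·3.3333 - (-2.3333)² = 28.7222.
  S^{-1} = (1/det) · [[d, -b], [-b, a]] = [[0.1161, 0.0812],
 [0.0812, 0.3569]].

Step 4 — quadratic form (x̄ - mu_0)^T · S^{-1} · (x̄ - mu_0):
  S^{-1} · (x̄ - mu_0) = (-0.1683, 1.0822),
  (x̄ - mu_0)^T · [...] = (-4.25)·(-0.1683) + (4)·(1.0822) = 5.044.

Step 5 — scale by n: T² = 4 · 5.044 = 20.176.

T² ≈ 20.176


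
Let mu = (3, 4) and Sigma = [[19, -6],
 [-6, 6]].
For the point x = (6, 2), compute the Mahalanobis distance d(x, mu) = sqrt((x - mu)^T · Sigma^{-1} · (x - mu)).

Step 1 — centre the observation: (x - mu) = (3, -2).

Step 2 — invert Sigma. det(Sigma) = 19·6 - (-6)² = 78.
  Sigma^{-1} = (1/det) · [[d, -b], [-b, a]] = [[0.0769, 0.0769],
 [0.0769, 0.2436]].

Step 3 — form the quadratic (x - mu)^T · Sigma^{-1} · (x - mu):
  Sigma^{-1} · (x - mu) = (0.0769, -0.2564).
  (x - mu)^T · [Sigma^{-1} · (x - mu)] = (3)·(0.0769) + (-2)·(-0.2564) = 0.7436.

Step 4 — take square root: d = √(0.7436) ≈ 0.8623.

d(x, mu) = √(0.7436) ≈ 0.8623


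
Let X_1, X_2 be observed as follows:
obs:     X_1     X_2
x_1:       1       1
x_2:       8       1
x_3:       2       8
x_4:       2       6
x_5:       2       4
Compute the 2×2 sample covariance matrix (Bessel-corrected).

Step 1 — column means:
  mean(X_1) = (1 + 8 + 2 + 2 + 2) / 5 = 15/5 = 3
  mean(X_2) = (1 + 1 + 8 + 6 + 4) / 5 = 20/5 = 4

Step 2 — sample covariance S[i,j] = (1/(n-1)) · Σ_k (x_{k,i} - mean_i) · (x_{k,j} - mean_j), with n-1 = 4.
  S[X_1,X_1] = ((-2)·(-2) + (5)·(5) + (-1)·(-1) + (-1)·(-1) + (-1)·(-1)) / 4 = 32/4 = 8
  S[X_1,X_2] = ((-2)·(-3) + (5)·(-3) + (-1)·(4) + (-1)·(2) + (-1)·(0)) / 4 = -15/4 = -3.75
  S[X_2,X_2] = ((-3)·(-3) + (-3)·(-3) + (4)·(4) + (2)·(2) + (0)·(0)) / 4 = 38/4 = 9.5

S is symmetric (S[j,i] = S[i,j]). Assembling:

S = [[8, -3.75],
 [-3.75, 9.5]]


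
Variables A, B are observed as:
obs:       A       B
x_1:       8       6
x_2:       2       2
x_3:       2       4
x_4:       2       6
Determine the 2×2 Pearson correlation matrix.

Step 1 — column means:
  mean(A) = (8 + 2 + 2 + 2) / 4 = 14/4 = 3.5
  mean(B) = (6 + 2 + 4 + 6) / 4 = 18/4 = 4.5

Step 2 — sample variances and covariances s[i,j] = (1/(n-1)) · Σ_k (x_{k,i} - mean_i) · (x_{k,j} - mean_j), with n-1 = 3:
  s[A,A] = ((4.5)·(4.5) + (-1.5)·(-1.5) + (-1.5)·(-1.5) + (-1.5)·(-1.5)) / 3 = 27/3 = 9
  s[A,B] = ((4.5)·(1.5) + (-1.5)·(-2.5) + (-1.5)·(-0.5) + (-1.5)·(1.5)) / 3 = 9/3 = 3
  s[B,B] = ((1.5)·(1.5) + (-2.5)·(-2.5) + (-0.5)·(-0.5) + (1.5)·(1.5)) / 3 = 11/3 = 3.6667
  Sample standard deviations s_i = √(s[i,i]):
  s(A) = √(9) = 3
  s(B) = √(3.6667) = 1.9149

Step 3 — r_{ij} = s_{ij} / (s_i · s_j):
  r[A,A] = 1 (diagonal).
  r[A,B] = 3 / (3 · 1.9149) = 3 / 5.7446 = 0.5222
  r[B,B] = 1 (diagonal).

R is symmetric with unit diagonal. Assembling:

R = [[1, 0.5222],
 [0.5222, 1]]


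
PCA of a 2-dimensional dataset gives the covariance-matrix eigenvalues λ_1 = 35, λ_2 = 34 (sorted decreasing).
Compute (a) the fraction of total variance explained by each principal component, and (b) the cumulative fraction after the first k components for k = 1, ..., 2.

Step 1 — total variance = trace(Sigma) = Σ λ_i = 35 + 34 = 69.

Step 2 — fraction explained by component i = λ_i / Σ λ:
  PC1: 35/69 = 0.5072
  PC2: 34/69 = 0.4928

Step 3 — cumulative fraction after k components = (λ_1 + ... + λ_k) / Σ λ:
  k = 1: 35/69 = 0.5072
  k = 2: (35 + 34)/69 = 69/69 = 1

Summary (fraction, with percent):

explained: PC1 0.5072 (50.72%), PC2 0.4928 (49.28%);  cumulative: 0.5072, 1


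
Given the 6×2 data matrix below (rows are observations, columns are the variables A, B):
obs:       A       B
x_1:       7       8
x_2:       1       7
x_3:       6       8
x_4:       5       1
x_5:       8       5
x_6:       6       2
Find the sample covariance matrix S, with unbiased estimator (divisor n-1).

Step 1 — column means:
  mean(A) = (7 + 1 + 6 + 5 + 8 + 6) / 6 = 33/6 = 5.5
  mean(B) = (8 + 7 + 8 + 1 + 5 + 2) / 6 = 31/6 = 5.1667

Step 2 — sample covariance S[i,j] = (1/(n-1)) · Σ_k (x_{k,i} - mean_i) · (x_{k,j} - mean_j), with n-1 = 5.
  S[A,A] = ((1.5)·(1.5) + (-4.5)·(-4.5) + (0.5)·(0.5) + (-0.5)·(-0.5) + (2.5)·(2.5) + (0.5)·(0.5)) / 5 = 29.5/5 = 5.9
  S[A,B] = ((1.5)·(2.8333) + (-4.5)·(1.8333) + (0.5)·(2.8333) + (-0.5)·(-4.1667) + (2.5)·(-0.1667) + (0.5)·(-3.1667)) / 5 = -2.5/5 = -0.5
  S[B,B] = ((2.8333)·(2.8333) + (1.8333)·(1.8333) + (2.8333)·(2.8333) + (-4.1667)·(-4.1667) + (-0.1667)·(-0.1667) + (-3.1667)·(-3.1667)) / 5 = 46.8333/5 = 9.3667

S is symmetric (S[j,i] = S[i,j]). Assembling:

S = [[5.9, -0.5],
 [-0.5, 9.3667]]


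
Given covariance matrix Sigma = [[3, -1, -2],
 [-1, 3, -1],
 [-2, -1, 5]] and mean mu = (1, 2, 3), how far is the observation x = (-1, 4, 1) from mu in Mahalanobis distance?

Step 1 — centre the observation: (x - mu) = (-2, 2, -2).

Step 2 — invert Sigma (cofactor / det for 3×3, or solve directly):
  Sigma^{-1} = [[0.6667, 0.3333, 0.3333],
 [0.3333, 0.5238, 0.2381],
 [0.3333, 0.2381, 0.381]].

Step 3 — form the quadratic (x - mu)^T · Sigma^{-1} · (x - mu):
  Sigma^{-1} · (x - mu) = (-1.3333, -0.0952, -0.9524).
  (x - mu)^T · [Sigma^{-1} · (x - mu)] = (-2)·(-1.3333) + (2)·(-0.0952) + (-2)·(-0.9524) = 4.381.

Step 4 — take square root: d = √(4.381) ≈ 2.0931.

d(x, mu) = √(4.381) ≈ 2.0931


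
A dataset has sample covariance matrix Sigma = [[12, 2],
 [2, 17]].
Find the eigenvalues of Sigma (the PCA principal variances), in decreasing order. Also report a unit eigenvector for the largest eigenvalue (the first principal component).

Step 1 — characteristic polynomial of 2×2 Sigma:
  det(Sigma - λI) = λ² - trace · λ + det = 0.
  trace = 12 + 17 = 29, det = 12·17 - (2)² = 200.
Step 2 — discriminant:
  Δ = trace² - 4·det = 841 - 800 = 41.
Step 3 — eigenvalues:
  λ = (trace ± √Δ)/2 = (29 ± 6.4031)/2,
  λ_1 = 17.7016,  λ_2 = 11.2984.

Step 4 — unit eigenvector for λ_1: solve (Sigma - λ_1 I)v = 0. First row:
  (12 - 17.7016)·v_x + (2)·v_y = 0, i.e. (-5.7016)·v_x + (2)·v_y = 0,
  so v ∝ (b, λ_1 - a) = (2, 5.7016) = u.
  ||u|| = √((2)² + (5.7016)²) = √(36.5078) ≈ 6.0422,
  v_1 = u/||u|| ≈ (0.331, 0.9436) (||v_1|| = 1).

λ_1 = 17.7016,  λ_2 = 11.2984;  v_1 ≈ (0.331, 0.9436)


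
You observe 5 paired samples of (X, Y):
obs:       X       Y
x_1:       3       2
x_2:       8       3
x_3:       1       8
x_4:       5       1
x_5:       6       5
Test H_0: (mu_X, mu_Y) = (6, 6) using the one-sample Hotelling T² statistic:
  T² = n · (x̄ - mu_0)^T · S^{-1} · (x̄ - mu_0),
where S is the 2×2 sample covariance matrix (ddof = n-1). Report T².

Step 1 — sample mean vector:
  mean(X) = (3 + 8 + 1 + 5 + 6) / 5 = 23/5 = 4.6
  mean(Y) = (2 + 3 + 8 + 1 + 5) / 5 = 19/5 = 3.8
  x̄ = (4.6, 3.8),  deviation x̄ - mu_0 = (4.6, 3.8) - (6, 6) = (-1.4, -2.2).

Step 2 — sample covariance matrix, S[i,j] = (1/(n-1)) · Σ_k (x_{k,i} - mean_i) · (x_{k,j} - mean_j), divisor n-1 = 4:
  S[X,X] = ((-1.6)·(-1.6) + (3.4)·(3.4) + (-3.6)·(-3.6) + (0.4)·(0.4) + (1.4)·(1.4)) / 4 = 29.2/4 = 7.3
  S[X,Y] = ((-1.6)·(-1.8) + (3.4)·(-0.8) + (-3.6)·(4.2) + (0.4)·(-2.8) + (1.4)·(1.2)) / 4 = -14.4/4 = -3.6
  S[Y,Y] = ((-1.8)·(-1.8) + (-0.8)·(-0.8) + (4.2)·(4.2) + (-2.8)·(-2.8) + (1.2)·(1.2)) / 4 = 30.8/4 = 7.7
  S = [[7.3, -3.6],
 [-3.6, 7.7]].

Step 3 — invert S. det(S) = 7.3·7.7 - (-3.6)² = 43.25.
  S^{-1} = (1/det) · [[d, -b], [-b, a]] = [[0.178, 0.0832],
 [0.0832, 0.1688]].

Step 4 — quadratic form (x̄ - mu_0)^T · S^{-1} · (x̄ - mu_0):
  S^{-1} · (x̄ - mu_0) = (-0.4324, -0.4879),
  (x̄ - mu_0)^T · [...] = (-1.4)·(-0.4324) + (-2.2)·(-0.4879) = 1.6786.

Step 5 — scale by n: T² = 5 · 1.6786 = 8.3931.

T² ≈ 8.3931


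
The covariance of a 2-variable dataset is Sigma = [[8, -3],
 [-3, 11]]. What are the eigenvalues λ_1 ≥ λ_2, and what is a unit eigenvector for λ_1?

Step 1 — characteristic polynomial of 2×2 Sigma:
  det(Sigma - λI) = λ² - trace · λ + det = 0.
  trace = 8 + 11 = 19, det = 8·11 - (-3)² = 79.
Step 2 — discriminant:
  Δ = trace² - 4·det = 361 - 316 = 45.
Step 3 — eigenvalues:
  λ = (trace ± √Δ)/2 = (19 ± 6.7082)/2,
  λ_1 = 12.8541,  λ_2 = 6.1459.

Step 4 — unit eigenvector for λ_1: solve (Sigma - λ_1 I)v = 0. First row:
  (8 - 12.8541)·v_x + (-3)·v_y = 0, i.e. (-4.8541)·v_x + (-3)·v_y = 0,
  so v ∝ (b, λ_1 - a) = (-3, 4.8541); multiply by -1 so the first entry is positive: u = (3, -4.8541).
  ||u|| = √((3)² + (-4.8541)²) = √(32.5623) ≈ 5.7063,
  v_1 = u/||u|| ≈ (0.5257, -0.8507) (||v_1|| = 1).

λ_1 = 12.8541,  λ_2 = 6.1459;  v_1 ≈ (0.5257, -0.8507)


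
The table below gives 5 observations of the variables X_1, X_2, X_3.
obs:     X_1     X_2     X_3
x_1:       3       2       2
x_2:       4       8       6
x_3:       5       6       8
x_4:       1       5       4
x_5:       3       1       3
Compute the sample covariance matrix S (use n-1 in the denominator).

Step 1 — column means:
  mean(X_1) = (3 + 4 + 5 + 1 + 3) / 5 = 16/5 = 3.2
  mean(X_2) = (2 + 8 + 6 + 5 + 1) / 5 = 22/5 = 4.4
  mean(X_3) = (2 + 6 + 8 + 4 + 3) / 5 = 23/5 = 4.6

Step 2 — sample covariance S[i,j] = (1/(n-1)) · Σ_k (x_{k,i} - mean_i) · (x_{k,j} - mean_j), with n-1 = 4.
  S[X_1,X_1] = ((-0.2)·(-0.2) + (0.8)·(0.8) + (1.8)·(1.8) + (-2.2)·(-2.2) + (-0.2)·(-0.2)) / 4 = 8.8/4 = 2.2
  S[X_1,X_2] = ((-0.2)·(-2.4) + (0.8)·(3.6) + (1.8)·(1.6) + (-2.2)·(0.6) + (-0.2)·(-3.4)) / 4 = 5.6/4 = 1.4
  S[X_1,X_3] = ((-0.2)·(-2.6) + (0.8)·(1.4) + (1.8)·(3.4) + (-2.2)·(-0.6) + (-0.2)·(-1.6)) / 4 = 9.4/4 = 2.35
  S[X_2,X_2] = ((-2.4)·(-2.4) + (3.6)·(3.6) + (1.6)·(1.6) + (0.6)·(0.6) + (-3.4)·(-3.4)) / 4 = 33.2/4 = 8.3
  S[X_2,X_3] = ((-2.4)·(-2.6) + (3.6)·(1.4) + (1.6)·(3.4) + (0.6)·(-0.6) + (-3.4)·(-1.6)) / 4 = 21.8/4 = 5.45
  S[X_3,X_3] = ((-2.6)·(-2.6) + (1.4)·(1.4) + (3.4)·(3.4) + (-0.6)·(-0.6) + (-1.6)·(-1.6)) / 4 = 23.2/4 = 5.8

S is symmetric (S[j,i] = S[i,j]). Assembling:

S = [[2.2, 1.4, 2.35],
 [1.4, 8.3, 5.45],
 [2.35, 5.45, 5.8]]


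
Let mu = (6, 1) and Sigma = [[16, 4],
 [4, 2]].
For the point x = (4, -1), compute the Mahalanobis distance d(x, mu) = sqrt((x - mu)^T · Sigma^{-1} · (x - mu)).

Step 1 — centre the observation: (x - mu) = (-2, -2).

Step 2 — invert Sigma. det(Sigma) = 16·2 - (4)² = 16.
  Sigma^{-1} = (1/det) · [[d, -b], [-b, a]] = [[0.125, -0.25],
 [-0.25, 1]].

Step 3 — form the quadratic (x - mu)^T · Sigma^{-1} · (x - mu):
  Sigma^{-1} · (x - mu) = (0.25, -1.5).
  (x - mu)^T · [Sigma^{-1} · (x - mu)] = (-2)·(0.25) + (-2)·(-1.5) = 2.5.

Step 4 — take square root: d = √(2.5) ≈ 1.5811.

d(x, mu) = √(2.5) ≈ 1.5811


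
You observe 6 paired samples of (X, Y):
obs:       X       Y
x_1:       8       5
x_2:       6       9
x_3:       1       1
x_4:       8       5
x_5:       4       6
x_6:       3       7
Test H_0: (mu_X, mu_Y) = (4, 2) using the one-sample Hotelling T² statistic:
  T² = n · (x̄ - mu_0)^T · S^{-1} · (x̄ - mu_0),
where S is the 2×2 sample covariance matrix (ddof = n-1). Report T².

Step 1 — sample mean vector:
  mean(X) = (8 + 6 + 1 + 8 + 4 + 3) / 6 = 30/6 = 5
  mean(Y) = (5 + 9 + 1 + 5 + 6 + 7) / 6 = 33/6 = 5.5
  x̄ = (5, 5.5),  deviation x̄ - mu_0 = (5, 5.5) - (4, 2) = (1, 3.5).

Step 2 — sample covariance matrix, S[i,j] = (1/(n-1)) · Σ_k (x_{k,i} - mean_i) · (x_{k,j} - mean_j), divisor n-1 = 5:
  S[X,X] = ((3)·(3) + (1)·(1) + (-4)·(-4) + (3)·(3) + (-1)·(-1) + (-2)·(-2)) / 5 = 40/5 = 8
  S[X,Y] = ((3)·(-0.5) + (1)·(3.5) + (-4)·(-4.5) + (3)·(-0.5) + (-1)·(0.5) + (-2)·(1.5)) / 5 = 15/5 = 3
  S[Y,Y] = ((-0.5)·(-0.5) + (3.5)·(3.5) + (-4.5)·(-4.5) + (-0.5)·(-0.5) + (0.5)·(0.5) + (1.5)·(1.5)) / 5 = 35.5/5 = 7.1
  S = [[8, 3],
 [3, 7.1]].

Step 3 — invert S. det(S) = 8·7.1 - (3)² = 47.8.
  S^{-1} = (1/det) · [[d, -b], [-b, a]] = [[0.1485, -0.0628],
 [-0.0628, 0.1674]].

Step 4 — quadratic form (x̄ - mu_0)^T · S^{-1} · (x̄ - mu_0):
  S^{-1} · (x̄ - mu_0) = (-0.0711, 0.523),
  (x̄ - mu_0)^T · [...] = (1)·(-0.0711) + (3.5)·(0.523) = 1.7594.

Step 5 — scale by n: T² = 6 · 1.7594 = 10.5565.

T² ≈ 10.5565


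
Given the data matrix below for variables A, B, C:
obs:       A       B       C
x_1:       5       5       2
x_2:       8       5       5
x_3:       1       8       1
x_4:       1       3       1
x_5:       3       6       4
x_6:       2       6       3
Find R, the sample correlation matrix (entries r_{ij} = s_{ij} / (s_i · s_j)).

Step 1 — column means:
  mean(A) = (5 + 8 + 1 + 1 + 3 + 2) / 6 = 20/6 = 3.3333
  mean(B) = (5 + 5 + 8 + 3 + 6 + 6) / 6 = 33/6 = 5.5
  mean(C) = (2 + 5 + 1 + 1 + 4 + 3) / 6 = 16/6 = 2.6667

Step 2 — sample variances and covariances s[i,j] = (1/(n-1)) · Σ_k (x_{k,i} - mean_i) · (x_{k,j} - mean_j), with n-1 = 5:
  s[A,A] = ((1.6667)·(1.6667) + (4.6667)·(4.6667) + (-2.3333)·(-2.3333) + (-2.3333)·(-2.3333) + (-0.3333)·(-0.3333) + (-1.3333)·(-1.3333)) / 5 = 37.3333/5 = 7.4667
  s[A,B] = ((1.6667)·(-0.5) + (4.6667)·(-0.5) + (-2.3333)·(2.5) + (-2.3333)·(-2.5) + (-0.3333)·(0.5) + (-1.3333)·(0.5)) / 5 = -4/5 = -0.8
  s[A,C] = ((1.6667)·(-0.6667) + (4.6667)·(2.3333) + (-2.3333)·(-1.6667) + (-2.3333)·(-1.6667) + (-0.3333)·(1.3333) + (-1.3333)·(0.3333)) / 5 = 16.6667/5 = 3.3333
  s[B,B] = ((-0.5)·(-0.5) + (-0.5)·(-0.5) + (2.5)·(2.5) + (-2.5)·(-2.5) + (0.5)·(0.5) + (0.5)·(0.5)) / 5 = 13.5/5 = 2.7
  s[B,C] = ((-0.5)·(-0.6667) + (-0.5)·(2.3333) + (2.5)·(-1.6667) + (-2.5)·(-1.6667) + (0.5)·(1.3333) + (0.5)·(0.3333)) / 5 = 0/5 = 0
  s[C,C] = ((-0.6667)·(-0.6667) + (2.3333)·(2.3333) + (-1.6667)·(-1.6667) + (-1.6667)·(-1.6667) + (1.3333)·(1.3333) + (0.3333)·(0.3333)) / 5 = 13.3333/5 = 2.6667
  Sample standard deviations s_i = √(s[i,i]):
  s(A) = √(7.4667) = 2.7325
  s(B) = √(2.7) = 1.6432
  s(C) = √(2.6667) = 1.633

Step 3 — r_{ij} = s_{ij} / (s_i · s_j):
  r[A,A] = 1 (diagonal).
  r[A,B] = -0.8 / (2.7325 · 1.6432) = -0.8 / 4.49 = -0.1782
  r[A,C] = 3.3333 / (2.7325 · 1.633) = 3.3333 / 4.4622 = 0.747
  r[B,B] = 1 (diagonal).
  r[B,C] = 0 / (1.6432 · 1.633) = 0 / 2.6833 = 0
  r[C,C] = 1 (diagonal).

R is symmetric with unit diagonal. Assembling:

R = [[1, -0.1782, 0.747],
 [-0.1782, 1, 0],
 [0.747, 0, 1]]


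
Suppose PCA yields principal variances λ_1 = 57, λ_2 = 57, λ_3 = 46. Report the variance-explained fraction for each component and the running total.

Step 1 — total variance = trace(Sigma) = Σ λ_i = 57 + 57 + 46 = 160.

Step 2 — fraction explained by component i = λ_i / Σ λ:
  PC1: 57/160 = 0.3563
  PC2: 57/160 = 0.3563
  PC3: 46/160 = 0.2875

Step 3 — cumulative fraction after k components = (λ_1 + ... + λ_k) / Σ λ:
  k = 1: 57/160 = 0.3563
  k = 2: (57 + 57)/160 = 114/160 = 0.7125
  k = 3: (57 + 57 + 46)/160 = 160/160 = 1

Summary (fraction, with percent):

explained: PC1 0.3563 (35.62%), PC2 0.3563 (35.62%), PC3 0.2875 (28.75%);  cumulative: 0.3563, 0.7125, 1


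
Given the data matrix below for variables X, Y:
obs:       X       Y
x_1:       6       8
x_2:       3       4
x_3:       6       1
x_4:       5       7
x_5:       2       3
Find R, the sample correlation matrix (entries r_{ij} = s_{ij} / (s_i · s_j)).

Step 1 — column means:
  mean(X) = (6 + 3 + 6 + 5 + 2) / 5 = 22/5 = 4.4
  mean(Y) = (8 + 4 + 1 + 7 + 3) / 5 = 23/5 = 4.6

Step 2 — sample variances and covariances s[i,j] = (1/(n-1)) · Σ_k (x_{k,i} - mean_i) · (x_{k,j} - mean_j), with n-1 = 4:
  s[X,X] = ((1.6)·(1.6) + (-1.4)·(-1.4) + (1.6)·(1.6) + (0.6)·(0.6) + (-2.4)·(-2.4)) / 4 = 13.2/4 = 3.3
  s[X,Y] = ((1.6)·(3.4) + (-1.4)·(-0.6) + (1.6)·(-3.6) + (0.6)·(2.4) + (-2.4)·(-1.6)) / 4 = 5.8/4 = 1.45
  s[Y,Y] = ((3.4)·(3.4) + (-0.6)·(-0.6) + (-3.6)·(-3.6) + (2.4)·(2.4) + (-1.6)·(-1.6)) / 4 = 33.2/4 = 8.3
  Sample standard deviations s_i = √(s[i,i]):
  s(X) = √(3.3) = 1.8166
  s(Y) = √(8.3) = 2.881

Step 3 — r_{ij} = s_{ij} / (s_i · s_j):
  r[X,X] = 1 (diagonal).
  r[X,Y] = 1.45 / (1.8166 · 2.881) = 1.45 / 5.2335 = 0.2771
  r[Y,Y] = 1 (diagonal).

R is symmetric with unit diagonal. Assembling:

R = [[1, 0.2771],
 [0.2771, 1]]


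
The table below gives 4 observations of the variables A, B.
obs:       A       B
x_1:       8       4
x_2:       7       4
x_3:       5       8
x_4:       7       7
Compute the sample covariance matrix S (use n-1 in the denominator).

Step 1 — column means:
  mean(A) = (8 + 7 + 5 + 7) / 4 = 27/4 = 6.75
  mean(B) = (4 + 4 + 8 + 7) / 4 = 23/4 = 5.75

Step 2 — sample covariance S[i,j] = (1/(n-1)) · Σ_k (x_{k,i} - mean_i) · (x_{k,j} - mean_j), with n-1 = 3.
  S[A,A] = ((1.25)·(1.25) + (0.25)·(0.25) + (-1.75)·(-1.75) + (0.25)·(0.25)) / 3 = 4.75/3 = 1.5833
  S[A,B] = ((1.25)·(-1.75) + (0.25)·(-1.75) + (-1.75)·(2.25) + (0.25)·(1.25)) / 3 = -6.25/3 = -2.0833
  S[B,B] = ((-1.75)·(-1.75) + (-1.75)·(-1.75) + (2.25)·(2.25) + (1.25)·(1.25)) / 3 = 12.75/3 = 4.25

S is symmetric (S[j,i] = S[i,j]). Assembling:

S = [[1.5833, -2.0833],
 [-2.0833, 4.25]]


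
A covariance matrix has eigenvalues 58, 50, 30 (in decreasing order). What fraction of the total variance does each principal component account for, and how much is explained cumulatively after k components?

Step 1 — total variance = trace(Sigma) = Σ λ_i = 58 + 50 + 30 = 138.

Step 2 — fraction explained by component i = λ_i / Σ λ:
  PC1: 58/138 = 0.4203
  PC2: 50/138 = 0.3623
  PC3: 30/138 = 0.2174

Step 3 — cumulative fraction after k components = (λ_1 + ... + λ_k) / Σ λ:
  k = 1: 58/138 = 0.4203
  k = 2: (58 + 50)/138 = 108/138 = 0.7826
  k = 3: (58 + 50 + 30)/138 = 138/138 = 1

Summary (fraction, with percent):

explained: PC1 0.4203 (42.03%), PC2 0.3623 (36.23%), PC3 0.2174 (21.74%);  cumulative: 0.4203, 0.7826, 1


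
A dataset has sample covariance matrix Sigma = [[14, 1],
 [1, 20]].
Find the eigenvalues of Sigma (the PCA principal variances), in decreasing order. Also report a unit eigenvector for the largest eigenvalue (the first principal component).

Step 1 — characteristic polynomial of 2×2 Sigma:
  det(Sigma - λI) = λ² - trace · λ + det = 0.
  trace = 14 + 20 = 34, det = 14·20 - (1)² = 279.
Step 2 — discriminant:
  Δ = trace² - 4·det = 1156 - 1116 = 40.
Step 3 — eigenvalues:
  λ = (trace ± √Δ)/2 = (34 ± 6.3246)/2,
  λ_1 = 20.1623,  λ_2 = 13.8377.

Step 4 — unit eigenvector for λ_1: solve (Sigma - λ_1 I)v = 0. First row:
  (14 - 20.1623)·v_x + (1)·v_y = 0, i.e. (-6.1623)·v_x + (1)·v_y = 0,
  so v ∝ (b, λ_1 - a) = (1, 6.1623) = u.
  ||u|| = √((1)² + (6.1623)²) = √(38.9737) ≈ 6.2429,
  v_1 = u/||u|| ≈ (0.1602, 0.9871) (||v_1|| = 1).

λ_1 = 20.1623,  λ_2 = 13.8377;  v_1 ≈ (0.1602, 0.9871)


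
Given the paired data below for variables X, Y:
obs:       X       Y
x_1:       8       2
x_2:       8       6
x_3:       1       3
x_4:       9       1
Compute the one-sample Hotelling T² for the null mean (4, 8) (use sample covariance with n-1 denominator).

Step 1 — sample mean vector:
  mean(X) = (8 + 8 + 1 + 9) / 4 = 26/4 = 6.5
  mean(Y) = (2 + 6 + 3 + 1) / 4 = 12/4 = 3
  x̄ = (6.5, 3),  deviation x̄ - mu_0 = (6.5, 3) - (4, 8) = (2.5, -5).

Step 2 — sample covariance matrix, S[i,j] = (1/(n-1)) · Σ_k (x_{k,i} - mean_i) · (x_{k,j} - mean_j), divisor n-1 = 3:
  S[X,X] = ((1.5)·(1.5) + (1.5)·(1.5) + (-5.5)·(-5.5) + (2.5)·(2.5)) / 3 = 41/3 = 13.6667
  S[X,Y] = ((1.5)·(-1) + (1.5)·(3) + (-5.5)·(0) + (2.5)·(-2)) / 3 = -2/3 = -0.6667
  S[Y,Y] = ((-1)·(-1) + (3)·(3) + (0)·(0) + (-2)·(-2)) / 3 = 14/3 = 4.6667
  S = [[13.6667, -0.6667],
 [-0.6667, 4.6667]].

Step 3 — invert S. det(S) = 13.6667·4.6667 - (-0.6667)² = 63.3333.
  S^{-1} = (1/det) · [[d, -b], [-b, a]] = [[0.0737, 0.0105],
 [0.0105, 0.2158]].

Step 4 — quadratic form (x̄ - mu_0)^T · S^{-1} · (x̄ - mu_0):
  S^{-1} · (x̄ - mu_0) = (0.1316, -1.0526),
  (x̄ - mu_0)^T · [...] = (2.5)·(0.1316) + (-5)·(-1.0526) = 5.5921.

Step 5 — scale by n: T² = 4 · 5.5921 = 22.3684.

T² ≈ 22.3684


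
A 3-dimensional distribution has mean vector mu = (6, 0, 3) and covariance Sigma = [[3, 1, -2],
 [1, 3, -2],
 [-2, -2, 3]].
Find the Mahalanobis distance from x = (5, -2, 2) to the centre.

Step 1 — centre the observation: (x - mu) = (-1, -2, -1).

Step 2 — invert Sigma (cofactor / det for 3×3, or solve directly):
  Sigma^{-1} = [[0.625, 0.125, 0.5],
 [0.125, 0.625, 0.5],
 [0.5, 0.5, 1]].

Step 3 — form the quadratic (x - mu)^T · Sigma^{-1} · (x - mu):
  Sigma^{-1} · (x - mu) = (-1.375, -1.875, -2.5).
  (x - mu)^T · [Sigma^{-1} · (x - mu)] = (-1)·(-1.375) + (-2)·(-1.875) + (-1)·(-2.5) = 7.625.

Step 4 — take square root: d = √(7.625) ≈ 2.7613.

d(x, mu) = √(7.625) ≈ 2.7613


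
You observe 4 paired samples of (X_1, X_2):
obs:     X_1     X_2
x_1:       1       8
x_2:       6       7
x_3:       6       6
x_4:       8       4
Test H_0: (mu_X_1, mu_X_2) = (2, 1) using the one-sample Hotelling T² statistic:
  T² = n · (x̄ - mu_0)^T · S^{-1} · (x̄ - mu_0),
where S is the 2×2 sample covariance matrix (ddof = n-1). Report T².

Step 1 — sample mean vector:
  mean(X_1) = (1 + 6 + 6 + 8) / 4 = 21/4 = 5.25
  mean(X_2) = (8 + 7 + 6 + 4) / 4 = 25/4 = 6.25
  x̄ = (5.25, 6.25),  deviation x̄ - mu_0 = (5.25, 6.25) - (2, 1) = (3.25, 5.25).

Step 2 — sample covariance matrix, S[i,j] = (1/(n-1)) · Σ_k (x_{k,i} - mean_i) · (x_{k,j} - mean_j), divisor n-1 = 3:
  S[X_1,X_1] = ((-4.25)·(-4.25) + (0.75)·(0.75) + (0.75)·(0.75) + (2.75)·(2.75)) / 3 = 26.75/3 = 8.9167
  S[X_1,X_2] = ((-4.25)·(1.75) + (0.75)·(0.75) + (0.75)·(-0.25) + (2.75)·(-2.25)) / 3 = -13.25/3 = -4.4167
  S[X_2,X_2] = ((1.75)·(1.75) + (0.75)·(0.75) + (-0.25)·(-0.25) + (-2.25)·(-2.25)) / 3 = 8.75/3 = 2.9167
  S = [[8.9167, -4.4167],
 [-4.4167, 2.9167]].

Step 3 — invert S. det(S) = 8.9167·2.9167 - (-4.4167)² = 6.5.
  S^{-1} = (1/det) · [[d, -b], [-b, a]] = [[0.4487, 0.6795],
 [0.6795, 1.3718]].

Step 4 — quadratic form (x̄ - mu_0)^T · S^{-1} · (x̄ - mu_0):
  S^{-1} · (x̄ - mu_0) = (5.0256, 9.4103),
  (x̄ - mu_0)^T · [...] = (3.25)·(5.0256) + (5.25)·(9.4103) = 65.7372.

Step 5 — scale by n: T² = 4 · 65.7372 = 262.9487.

T² ≈ 262.9487


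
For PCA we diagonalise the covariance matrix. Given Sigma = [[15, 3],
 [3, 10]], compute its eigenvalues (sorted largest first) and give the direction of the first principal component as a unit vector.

Step 1 — characteristic polynomial of 2×2 Sigma:
  det(Sigma - λI) = λ² - trace · λ + det = 0.
  trace = 15 + 10 = 25, det = 15·10 - (3)² = 141.
Step 2 — discriminant:
  Δ = trace² - 4·det = 625 - 564 = 61.
Step 3 — eigenvalues:
  λ = (trace ± √Δ)/2 = (25 ± 7.8102)/2,
  λ_1 = 16.4051,  λ_2 = 8.5949.

Step 4 — unit eigenvector for λ_1: solve (Sigma - λ_1 I)v = 0. First row:
  (15 - 16.4051)·v_x + (3)·v_y = 0, i.e. (-1.4051)·v_x + (3)·v_y = 0,
  so v ∝ (b, λ_1 - a) = (3, 1.4051) = u.
  ||u|| = √((3)² + (1.4051)²) = √(10.9744) ≈ 3.3128,
  v_1 = u/||u|| ≈ (0.9056, 0.4242) (||v_1|| = 1).

λ_1 = 16.4051,  λ_2 = 8.5949;  v_1 ≈ (0.9056, 0.4242)


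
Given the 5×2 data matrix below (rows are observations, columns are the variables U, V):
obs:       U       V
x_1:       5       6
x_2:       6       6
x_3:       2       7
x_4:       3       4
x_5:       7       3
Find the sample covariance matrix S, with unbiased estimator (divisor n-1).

Step 1 — column means:
  mean(U) = (5 + 6 + 2 + 3 + 7) / 5 = 23/5 = 4.6
  mean(V) = (6 + 6 + 7 + 4 + 3) / 5 = 26/5 = 5.2

Step 2 — sample covariance S[i,j] = (1/(n-1)) · Σ_k (x_{k,i} - mean_i) · (x_{k,j} - mean_j), with n-1 = 4.
  S[U,U] = ((0.4)·(0.4) + (1.4)·(1.4) + (-2.6)·(-2.6) + (-1.6)·(-1.6) + (2.4)·(2.4)) / 4 = 17.2/4 = 4.3
  S[U,V] = ((0.4)·(0.8) + (1.4)·(0.8) + (-2.6)·(1.8) + (-1.6)·(-1.2) + (2.4)·(-2.2)) / 4 = -6.6/4 = -1.65
  S[V,V] = ((0.8)·(0.8) + (0.8)·(0.8) + (1.8)·(1.8) + (-1.2)·(-1.2) + (-2.2)·(-2.2)) / 4 = 10.8/4 = 2.7

S is symmetric (S[j,i] = S[i,j]). Assembling:

S = [[4.3, -1.65],
 [-1.65, 2.7]]


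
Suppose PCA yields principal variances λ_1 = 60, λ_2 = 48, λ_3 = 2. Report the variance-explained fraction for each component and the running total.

Step 1 — total variance = trace(Sigma) = Σ λ_i = 60 + 48 + 2 = 110.

Step 2 — fraction explained by component i = λ_i / Σ λ:
  PC1: 60/110 = 0.5455
  PC2: 48/110 = 0.4364
  PC3: 2/110 = 0.0182

Step 3 — cumulative fraction after k components = (λ_1 + ... + λ_k) / Σ λ:
  k = 1: 60/110 = 0.5455
  k = 2: (60 + 48)/110 = 108/110 = 0.9818
  k = 3: (60 + 48 + 2)/110 = 110/110 = 1

Summary (fraction, with percent):

explained: PC1 0.5455 (54.55%), PC2 0.4364 (43.64%), PC3 0.0182 (1.82%);  cumulative: 0.5455, 0.9818, 1


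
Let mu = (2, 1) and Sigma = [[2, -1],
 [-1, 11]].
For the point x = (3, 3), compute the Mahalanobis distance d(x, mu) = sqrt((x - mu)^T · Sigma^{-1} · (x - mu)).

Step 1 — centre the observation: (x - mu) = (1, 2).

Step 2 — invert Sigma. det(Sigma) = 2·11 - (-1)² = 21.
  Sigma^{-1} = (1/det) · [[d, -b], [-b, a]] = [[0.5238, 0.0476],
 [0.0476, 0.0952]].

Step 3 — form the quadratic (x - mu)^T · Sigma^{-1} · (x - mu):
  Sigma^{-1} · (x - mu) = (0.619, 0.2381).
  (x - mu)^T · [Sigma^{-1} · (x - mu)] = (1)·(0.619) + (2)·(0.2381) = 1.0952.

Step 4 — take square root: d = √(1.0952) ≈ 1.0465.

d(x, mu) = √(1.0952) ≈ 1.0465


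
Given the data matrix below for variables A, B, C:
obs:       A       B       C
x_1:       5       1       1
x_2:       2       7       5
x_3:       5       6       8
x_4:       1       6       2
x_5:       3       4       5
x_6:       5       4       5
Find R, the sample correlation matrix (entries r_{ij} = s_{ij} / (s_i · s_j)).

Step 1 — column means:
  mean(A) = (5 + 2 + 5 + 1 + 3 + 5) / 6 = 21/6 = 3.5
  mean(B) = (1 + 7 + 6 + 6 + 4 + 4) / 6 = 28/6 = 4.6667
  mean(C) = (1 + 5 + 8 + 2 + 5 + 5) / 6 = 26/6 = 4.3333

Step 2 — sample variances and covariances s[i,j] = (1/(n-1)) · Σ_k (x_{k,i} - mean_i) · (x_{k,j} - mean_j), with n-1 = 5:
  s[A,A] = ((1.5)·(1.5) + (-1.5)·(-1.5) + (1.5)·(1.5) + (-2.5)·(-2.5) + (-0.5)·(-0.5) + (1.5)·(1.5)) / 5 = 15.5/5 = 3.1
  s[A,B] = ((1.5)·(-3.6667) + (-1.5)·(2.3333) + (1.5)·(1.3333) + (-2.5)·(1.3333) + (-0.5)·(-0.6667) + (1.5)·(-0.6667)) / 5 = -11/5 = -2.2
  s[A,C] = ((1.5)·(-3.3333) + (-1.5)·(0.6667) + (1.5)·(3.6667) + (-2.5)·(-2.3333) + (-0.5)·(0.6667) + (1.5)·(0.6667)) / 5 = 6/5 = 1.2
  s[B,B] = ((-3.6667)·(-3.6667) + (2.3333)·(2.3333) + (1.3333)·(1.3333) + (1.3333)·(1.3333) + (-0.6667)·(-0.6667) + (-0.6667)·(-0.6667)) / 5 = 23.3333/5 = 4.6667
  s[B,C] = ((-3.6667)·(-3.3333) + (2.3333)·(0.6667) + (1.3333)·(3.6667) + (1.3333)·(-2.3333) + (-0.6667)·(0.6667) + (-0.6667)·(0.6667)) / 5 = 14.6667/5 = 2.9333
  s[C,C] = ((-3.3333)·(-3.3333) + (0.6667)·(0.6667) + (3.6667)·(3.6667) + (-2.3333)·(-2.3333) + (0.6667)·(0.6667) + (0.6667)·(0.6667)) / 5 = 31.3333/5 = 6.2667
  Sample standard deviations s_i = √(s[i,i]):
  s(A) = √(3.1) = 1.7607
  s(B) = √(4.6667) = 2.1602
  s(C) = √(6.2667) = 2.5033

Step 3 — r_{ij} = s_{ij} / (s_i · s_j):
  r[A,A] = 1 (diagonal).
  r[A,B] = -2.2 / (1.7607 · 2.1602) = -2.2 / 3.8035 = -0.5784
  r[A,C] = 1.2 / (1.7607 · 2.5033) = 1.2 / 4.4076 = 0.2723
  r[B,B] = 1 (diagonal).
  r[B,C] = 2.9333 / (2.1602 · 2.5033) = 2.9333 / 5.4078 = 0.5424
  r[C,C] = 1 (diagonal).

R is symmetric with unit diagonal. Assembling:

R = [[1, -0.5784, 0.2723],
 [-0.5784, 1, 0.5424],
 [0.2723, 0.5424, 1]]


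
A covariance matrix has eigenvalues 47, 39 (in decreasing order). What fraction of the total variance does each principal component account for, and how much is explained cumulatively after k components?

Step 1 — total variance = trace(Sigma) = Σ λ_i = 47 + 39 = 86.

Step 2 — fraction explained by component i = λ_i / Σ λ:
  PC1: 47/86 = 0.5465
  PC2: 39/86 = 0.4535

Step 3 — cumulative fraction after k components = (λ_1 + ... + λ_k) / Σ λ:
  k = 1: 47/86 = 0.5465
  k = 2: (47 + 39)/86 = 86/86 = 1

Summary (fraction, with percent):

explained: PC1 0.5465 (54.65%), PC2 0.4535 (45.35%);  cumulative: 0.5465, 1


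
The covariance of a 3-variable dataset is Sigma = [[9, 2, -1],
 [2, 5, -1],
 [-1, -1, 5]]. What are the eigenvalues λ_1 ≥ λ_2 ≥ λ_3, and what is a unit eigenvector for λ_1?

Step 1 — characteristic polynomial p(λ) = det(λI - Sigma) = λ³ - tr·λ² + c_1·λ - det, where tr = trace, c_1 = sum of the principal 2×2 minors, det = det(Sigma):
  tr = 9 + 5 + 5 = 19,
  c_1 = (9·5 - (2)²) + (9·5 - (-1)²) + (5·5 - (-1)²) = 41 + 44 + 24 = 109,
  det = 9·(5·5 - (-1)²) - (2)·((2)·5 - (-1)·(-1)) + (-1)·((2)·(-1) - 5·(-1)) = 9·(24) - (2)·(9) + (-1)·(3) = 195.
  So p(λ) = λ³ - 19λ² + 109λ - 195.
Step 2 — look for an integer root (rational root theorem: any rational root is an integer divisor of 195). Testing λ = 5:
  p(5) = 125 - 475 + 545 - 195 = 0  ✓
  Dividing out (λ - 5): p(λ) = (λ - 5)(λ² - 14λ + 39).
Step 3 — remaining eigenvalues from the quadratic λ² - 14λ + 39 = 0:
  Δ = 14² - 4·39 = 196 - 156 = 40,  λ = (14 ± √40)/2 = (14 ± 6.3246)/2 ≈ 10.1623 or 3.8377.
  Sorted: λ_1 = 10.1623,  λ_2 = 5,  λ_3 = 3.8377  (check: sum = 19 = tr ✓).

Step 4 — unit eigenvector for λ_1 ≈ 10.1623: v spans the null space of (Sigma - λ_1 I), whose rows are
  r_1 = (-1.1623, 2, -1),  r_2 = (2, -5.1623, -1),  r_3 = (-1, -1, -5.1623).
  v is orthogonal to every row, so take v ∝ r_1 × r_2 = ((2)·(-1) - (-1)·(-5.1623), (-1)·(2) - (-1.1623)·(-1), (-1.1623)·(-5.1623) - (2)·(2)) ≈ (-7.1623, -3.1623, 2).
  Rescale (multiply by -1 so the first nonzero entry is positive): u = (7.1623, 3.1623, -2).
  ||u|| = √((7.1623)² + (3.1623)² + (-2)²) = √(65.2982) ≈ 8.0807,  v_1 = u/||u|| ≈ (0.8863, 0.3913, -0.2475) (||v_1|| = 1).

λ_1 = 10.1623,  λ_2 = 5,  λ_3 = 3.8377;  v_1 ≈ (0.8863, 0.3913, -0.2475)
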